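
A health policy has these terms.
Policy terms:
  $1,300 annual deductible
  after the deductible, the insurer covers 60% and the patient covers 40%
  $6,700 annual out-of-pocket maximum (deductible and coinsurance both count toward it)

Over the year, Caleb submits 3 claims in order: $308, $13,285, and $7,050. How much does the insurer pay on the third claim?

Claim 1 ($308): fully absorbed by the deductible. Patient pays $308; OOP now $308. Plan pays $308 − $308 = $0.
Claim 2 ($13,285): $992 to deductible, leaving $12,293; 40% of $12,293 = $4,917.20. Patient owes $5,909.20 (running OOP $6,217.20). Plan pays $13,285 − $5,909.20 = $7,375.80.
Claim 3 ($7,050): deductible met; 40% of $7,050 = $2,820. OOP would hit $9,037.20 > $6,700, so the cap limits the patient to $6,700 − $6,217.20 = $482.80. Plan pays $7,050 − $482.80 = $6,567.20.

$6,567.20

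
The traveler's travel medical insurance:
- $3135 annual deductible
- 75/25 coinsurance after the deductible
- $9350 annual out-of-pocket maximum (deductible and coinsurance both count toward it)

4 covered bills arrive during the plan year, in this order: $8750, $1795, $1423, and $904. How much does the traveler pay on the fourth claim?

$226

Bill 1, $8750: $3135 finishes the deductible; $5615 goes to coinsurance; coinsurance $5615 × 25% = $1403.75. Cost to traveler: $4538.75. OOP to date $4538.75.
Bill 2, $1795: 25% coinsurance on $1795 = $448.75. Cost to traveler: $448.75. OOP to date $4987.50.
Bill 3, $1423: deductible already satisfied, so traveler's share is 25% × $1423 = $355.75. Traveler owes $355.75 (running OOP $5343.25).
Bill 4, $904: 25% coinsurance on $904 = $226. Traveler owes $226 (running OOP $5569.25).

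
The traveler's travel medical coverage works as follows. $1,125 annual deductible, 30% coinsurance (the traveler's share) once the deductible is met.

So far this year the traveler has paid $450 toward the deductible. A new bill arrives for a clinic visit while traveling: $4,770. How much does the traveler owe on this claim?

$1,903.50

Deductible still to meet: $1,125 − $450 = $675.
After the $675 deductible portion, $4,770 − $675 = $4,095 is subject to coinsurance.
Traveler's 30% share of $4,095 is $1,228.50.
Traveler responsibility: $675 + $1,228.50 = $1,903.50.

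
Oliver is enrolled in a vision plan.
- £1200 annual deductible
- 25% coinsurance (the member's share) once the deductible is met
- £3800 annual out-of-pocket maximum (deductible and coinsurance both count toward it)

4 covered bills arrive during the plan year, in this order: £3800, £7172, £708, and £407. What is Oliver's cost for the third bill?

£157

Claim 1 — £3800: deductible takes £1200, £2600 remains; coinsurance £2600 × 25% = £650. Member owes £1850 (running OOP £1850).
Claim 2 — £7172: deductible already satisfied, so member's share is 25% × £7172 = £1793. Member pays £1793; OOP now £3643.
Claim 3 — £708: deductible already satisfied, so member's share is 25% × £708 = £177. OOP would hit £3820 > £3800, so the cap limits the member to £3800 − £3643 = £157.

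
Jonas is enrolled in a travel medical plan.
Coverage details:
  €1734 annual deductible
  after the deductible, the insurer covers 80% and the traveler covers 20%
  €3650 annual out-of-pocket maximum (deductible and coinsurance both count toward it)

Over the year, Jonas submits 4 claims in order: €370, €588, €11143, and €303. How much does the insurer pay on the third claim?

#1 (€370): all of it applies to the deductible. Cost to traveler: €370. OOP to date €370. Plan pays €370 − €370 = €0.
#2 (€588): entire amount goes to the deductible. Traveler pays €588; OOP now €958. Insurer: €588 − €588 = €0.
#3 (€11143): €776 to deductible, leaving €10367; 20% of €10367 = €2073.40. Deductible plus coinsurance: €776 + €2073.40 = €2849.40. OOP would hit €3807.40 > €3650, so the cap limits the traveler to €3650 − €958 = €2692. Plan pays €11143 − €2692 = €8451.

€8451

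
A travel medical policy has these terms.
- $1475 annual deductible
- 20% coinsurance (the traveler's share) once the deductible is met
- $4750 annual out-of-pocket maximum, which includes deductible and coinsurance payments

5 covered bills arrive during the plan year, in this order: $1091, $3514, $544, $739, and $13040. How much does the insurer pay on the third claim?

Claim 1 ($1091): entire amount goes to the deductible. Traveler owes $1091 (running OOP $1091). Insurer: $1091 − $1091 = $0.
Claim 2 ($3514): $384 to deductible, leaving $3130; coinsurance $3130 × 20% = $626. Cost to traveler: $1010. OOP to date $2101. Insurer: $3514 − $1010 = $2504.
Claim 3 ($544): deductible met; 20% of $544 = $108.80. Traveler owes $108.80 (running OOP $2209.80). Plan pays $544 − $108.80 = $435.20.

$435.20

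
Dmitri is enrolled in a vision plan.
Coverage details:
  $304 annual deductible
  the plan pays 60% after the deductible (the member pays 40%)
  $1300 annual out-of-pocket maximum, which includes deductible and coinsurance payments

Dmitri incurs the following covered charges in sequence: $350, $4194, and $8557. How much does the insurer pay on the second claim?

Claim 1 — $350: $304 to deductible, leaving $46; coinsurance $46 × 40% = $18.40. Cost to member: $322.40. OOP to date $322.40. Plan pays $350 − $322.40 = $27.60.
Claim 2 — $4194: 40% coinsurance on $4194 = $1677.60. That would push OOP to $2000, over the $1300 cap, so member pays $1300 − $322.40 = $977.60. Plan pays $4194 − $977.60 = $3216.40.

$3216.40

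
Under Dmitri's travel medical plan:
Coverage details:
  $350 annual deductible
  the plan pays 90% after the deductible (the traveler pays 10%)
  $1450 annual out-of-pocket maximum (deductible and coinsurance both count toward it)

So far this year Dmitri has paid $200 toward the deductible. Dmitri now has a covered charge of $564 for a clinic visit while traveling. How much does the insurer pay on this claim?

$200 of the $350 deductible is already met, leaving $150.
The remaining $414 (= $564 − $150) moves to coinsurance.
10% of $414 = $41.40 falls to the traveler.
That puts the traveler's cost at $150 + $41.40 = $191.40 before any cap.
Total out-of-pocket so far would be $200 + $191.40 = $391.40, below the $1450 cap — no reduction.
The insurer covers the remainder: $564 − $191.40 = $372.60.

$372.60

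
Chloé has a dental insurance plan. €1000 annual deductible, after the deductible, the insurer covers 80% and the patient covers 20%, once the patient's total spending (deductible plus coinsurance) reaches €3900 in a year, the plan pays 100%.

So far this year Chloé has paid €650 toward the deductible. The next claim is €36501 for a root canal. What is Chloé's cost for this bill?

Remaining deductible: €1000 − €650 = €350.
That leaves €36501 − €350 = €36151 for coinsurance.
Coinsurance: €36151 × 20% = €7230.20.
That puts the patient's cost at €350 + €7230.20 = €7580.20 before any cap.
Adding €7580.20 to the €650 already spent would give €8230.20, which exceeds the €3900 cap; the patient pays just €3900 − €650 = €3250.

€3250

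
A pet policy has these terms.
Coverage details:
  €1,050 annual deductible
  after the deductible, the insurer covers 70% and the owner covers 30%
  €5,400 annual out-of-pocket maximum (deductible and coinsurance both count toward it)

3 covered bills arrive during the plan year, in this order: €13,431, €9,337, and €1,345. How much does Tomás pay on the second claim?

Claim 1 — €13,431: €1,050 to deductible, leaving €12,381; coinsurance €12,381 × 30% = €3,714.30. Owner owes €4,764.30 (running OOP €4,764.30).
Claim 2 — €9,337: deductible already satisfied, so owner's share is 30% × €9,337 = €2,801.10. OOP would hit €7,565.40 > €5,400, so the cap limits the owner to €5,400 − €4,764.30 = €635.70.

€635.70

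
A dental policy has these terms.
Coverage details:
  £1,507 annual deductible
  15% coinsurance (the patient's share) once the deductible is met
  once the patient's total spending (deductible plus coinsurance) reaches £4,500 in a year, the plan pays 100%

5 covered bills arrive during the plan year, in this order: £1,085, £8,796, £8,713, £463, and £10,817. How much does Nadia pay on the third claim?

#1 (£1,085): entire amount goes to the deductible. Patient pays £1,085; OOP now £1,085.
#2 (£8,796): £422 finishes the deductible; £8,374 goes to coinsurance; coinsurance £8,374 × 15% = £1,256.10. Patient pays £1,678.10; OOP now £2,763.10.
#3 (£8,713): deductible already satisfied, so patient's share is 15% × £8,713 = £1,306.95. Patient pays £1,306.95; OOP now £4,070.05.

£1,306.95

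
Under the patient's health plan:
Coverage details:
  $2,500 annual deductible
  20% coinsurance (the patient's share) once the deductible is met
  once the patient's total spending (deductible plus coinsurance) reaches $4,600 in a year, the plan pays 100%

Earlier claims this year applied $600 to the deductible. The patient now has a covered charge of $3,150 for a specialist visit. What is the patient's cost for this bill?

$2,150

Deductible still to meet: $2,500 − $600 = $1,900.
That leaves $3,150 − $1,900 = $1,250 for coinsurance.
Patient's 20% share of $1,250 is $250.
That puts the patient's cost at $1,900 + $250 = $2,150 before any cap.
Total out-of-pocket so far would be $600 + $2,150 = $2,750, below the $4,600 cap — no reduction.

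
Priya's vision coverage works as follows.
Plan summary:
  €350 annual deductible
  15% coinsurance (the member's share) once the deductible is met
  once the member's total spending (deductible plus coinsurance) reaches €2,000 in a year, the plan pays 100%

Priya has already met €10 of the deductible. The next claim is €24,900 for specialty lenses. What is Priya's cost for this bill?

Remaining deductible: €350 − €10 = €340.
That leaves €24,900 − €340 = €24,560 for coinsurance.
Member's 15% share of €24,560 is €3,684.
So the member owes €340 + €3,684 = €4,024 before any cap.
Year-to-date out-of-pocket would reach €10 + €4,024 = €4,034, above the €2,000 maximum, so the member pays only €2,000 − €10 = €1,990.

€1,990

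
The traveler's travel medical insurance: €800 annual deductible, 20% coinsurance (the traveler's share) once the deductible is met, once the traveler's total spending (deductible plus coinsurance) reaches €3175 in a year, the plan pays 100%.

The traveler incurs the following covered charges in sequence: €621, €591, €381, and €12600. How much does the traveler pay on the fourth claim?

Claim 1 — €621: entire amount goes to the deductible. Cost to traveler: €621. OOP to date €621.
Claim 2 — €591: €179 to deductible, leaving €412; coinsurance €412 × 20% = €82.40. Traveler owes €261.40 (running OOP €882.40).
Claim 3 — €381: deductible already satisfied, so traveler's share is 20% × €381 = €76.20. Traveler owes €76.20 (running OOP €958.60).
Claim 4 — €12600: 20% coinsurance on €12600 = €2520. Adding that to €958.60 gives €3478.60, past the €3175 cap; traveler pays only €3175 − €958.60 = €2216.40.

€2216.40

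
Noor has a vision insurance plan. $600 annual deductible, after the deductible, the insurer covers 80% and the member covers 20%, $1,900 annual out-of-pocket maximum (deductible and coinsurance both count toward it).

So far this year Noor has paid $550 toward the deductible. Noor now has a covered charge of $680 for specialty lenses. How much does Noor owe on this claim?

$176

$550 of the $600 deductible is already met, leaving $50.
After the $50 deductible portion, $680 − $50 = $630 is subject to coinsurance.
Coinsurance: $630 × 20% = $126.
Member responsibility before any cap: $50 + $126 = $176.
Total out-of-pocket so far would be $550 + $176 = $726, below the $1,900 cap — no reduction.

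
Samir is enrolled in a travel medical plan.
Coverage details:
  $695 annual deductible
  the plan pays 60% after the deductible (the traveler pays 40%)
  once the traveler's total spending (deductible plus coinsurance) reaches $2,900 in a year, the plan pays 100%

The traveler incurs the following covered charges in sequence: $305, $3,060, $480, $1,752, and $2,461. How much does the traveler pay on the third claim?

$192

Claim 1 ($305): fully absorbed by the deductible. Traveler pays $305; OOP now $305.
Claim 2 ($3,060): deductible takes $390, $2,670 remains; 40% of $2,670 = $1,068. Traveler owes $1,458 (running OOP $1,763).
Claim 3 ($480): 40% coinsurance on $480 = $192. Traveler pays $192; OOP now $1,955.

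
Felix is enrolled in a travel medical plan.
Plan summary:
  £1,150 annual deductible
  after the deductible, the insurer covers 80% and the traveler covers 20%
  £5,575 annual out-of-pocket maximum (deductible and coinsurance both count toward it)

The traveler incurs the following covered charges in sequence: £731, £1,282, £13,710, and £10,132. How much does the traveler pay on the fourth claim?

#1 (£731): fully absorbed by the deductible. Cost to traveler: £731. OOP to date £731.
#2 (£1,282): £419 finishes the deductible; £863 goes to coinsurance; traveler's 20% is £172.60. Traveler pays £591.60; OOP now £1,322.60.
#3 (£13,710): deductible met; 20% of £13,710 = £2,742. Traveler owes £2,742 (running OOP £4,064.60).
#4 (£10,132): deductible met; 20% of £10,132 = £2,026.40. That would push OOP to £6,091, over the £5,575 cap, so traveler pays £5,575 − £4,064.60 = £1,510.40.

£1,510.40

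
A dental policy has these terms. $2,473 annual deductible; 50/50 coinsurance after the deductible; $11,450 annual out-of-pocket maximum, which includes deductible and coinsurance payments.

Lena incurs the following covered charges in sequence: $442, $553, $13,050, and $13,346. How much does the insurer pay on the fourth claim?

Claim 1 — $442: entire amount goes to the deductible. Patient owes $442 (running OOP $442). Insurer: $442 − $442 = $0.
Claim 2 — $553: fully absorbed by the deductible. Patient owes $553 (running OOP $995). Plan pays $553 − $553 = $0.
Claim 3 — $13,050: $1,478 to deductible, leaving $11,572; coinsurance $11,572 × 50% = $5,786. Patient owes $7,264 (running OOP $8,259). Plan pays $13,050 − $7,264 = $5,786.
Claim 4 — $13,346: deductible met; 50% of $13,346 = $6,673. OOP would hit $14,932 > $11,450, so the cap limits the patient to $11,450 − $8,259 = $3,191. Plan pays $13,346 − $3,191 = $10,155.

$10,155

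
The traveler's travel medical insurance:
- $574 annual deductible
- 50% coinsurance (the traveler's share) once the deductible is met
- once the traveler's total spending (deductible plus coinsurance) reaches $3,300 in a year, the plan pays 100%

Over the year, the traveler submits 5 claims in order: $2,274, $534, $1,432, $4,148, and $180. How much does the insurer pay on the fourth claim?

#1 ($2,274): deductible takes $574, $1,700 remains; coinsurance $1,700 × 50% = $850. Traveler pays $1,424; OOP now $1,424. Plan pays $2,274 − $1,424 = $850.
#2 ($534): deductible already satisfied, so traveler's share is 50% × $534 = $267. Traveler pays $267; OOP now $1,691. Plan pays $534 − $267 = $267.
#3 ($1,432): 50% coinsurance on $1,432 = $716. Traveler owes $716 (running OOP $2,407). Insurer: $1,432 − $716 = $716.
#4 ($4,148): 50% coinsurance on $4,148 = $2,074. Adding that to $2,407 gives $4,481, past the $3,300 cap; traveler pays only $3,300 − $2,407 = $893. Plan pays $4,148 − $893 = $3,255.

$3,255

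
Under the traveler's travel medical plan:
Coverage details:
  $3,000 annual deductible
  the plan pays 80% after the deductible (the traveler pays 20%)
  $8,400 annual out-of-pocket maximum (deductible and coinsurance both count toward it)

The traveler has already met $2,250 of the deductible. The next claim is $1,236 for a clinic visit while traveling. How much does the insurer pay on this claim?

$388.80

$2,250 of the $3,000 deductible is already met, leaving $750.
After the $750 deductible portion, $1,236 − $750 = $486 is subject to coinsurance.
Coinsurance: $486 × 20% = $97.20.
So the traveler owes $750 + $97.20 = $847.20 before any cap.
Total out-of-pocket so far would be $2,250 + $847.20 = $3,097.20, below the $8,400 cap — no reduction.
The insurer covers the remainder: $1,236 − $847.20 = $388.80.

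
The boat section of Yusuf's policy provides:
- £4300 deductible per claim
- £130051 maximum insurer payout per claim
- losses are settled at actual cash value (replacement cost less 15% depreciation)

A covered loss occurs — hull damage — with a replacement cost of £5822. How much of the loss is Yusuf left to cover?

£5173.30

At 15% depreciation, ACV = £5822 − £873.30 = £4948.70.
After the deductible, £4948.70 − £4300 = £648.70 remains.
£648.70 ≤ £130051, so the limit doesn't bind; insurer pays £648.70.
The owner bears the rest of the original loss: £5822 − £648.70 = £5173.30.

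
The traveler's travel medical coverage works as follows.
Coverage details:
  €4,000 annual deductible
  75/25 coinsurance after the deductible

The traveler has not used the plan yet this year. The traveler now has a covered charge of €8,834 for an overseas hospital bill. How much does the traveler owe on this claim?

€5,208.50

Deductible not yet touched, so the first €4,000 of the bill goes to the deductible.
After the €4,000 deductible portion, €8,834 − €4,000 = €4,834 is subject to coinsurance.
25% of €4,834 = €1,208.50 falls to the traveler.
Traveler responsibility: €4,000 + €1,208.50 = €5,208.50.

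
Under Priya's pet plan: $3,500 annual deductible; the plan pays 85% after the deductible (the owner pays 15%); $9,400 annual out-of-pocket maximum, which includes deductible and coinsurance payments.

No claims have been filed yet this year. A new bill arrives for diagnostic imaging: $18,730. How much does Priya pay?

The full $3,500 deductible is still open; $3,500 of this bill applies to it.
After the $3,500 deductible portion, $18,730 − $3,500 = $15,230 is subject to coinsurance.
Coinsurance: $15,230 × 15% = $2,284.50.
That puts the owner's cost at $3,500 + $2,284.50 = $5,784.50 before any cap.
Year-to-date out-of-pocket becomes $0 + $5,784.50 = $5,784.50, still under the $9,400 maximum, so no cap applies.

$5,784.50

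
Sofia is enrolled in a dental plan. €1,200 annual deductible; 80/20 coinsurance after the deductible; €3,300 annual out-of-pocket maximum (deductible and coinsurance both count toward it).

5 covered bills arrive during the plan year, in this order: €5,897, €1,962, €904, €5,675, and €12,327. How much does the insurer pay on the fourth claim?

€5,087.60

Claim 1 (€5,897): €1,200 finishes the deductible; €4,697 goes to coinsurance; coinsurance €4,697 × 20% = €939.40. Patient pays €2,139.40; OOP now €2,139.40. Insurer: €5,897 − €2,139.40 = €3,757.60.
Claim 2 (€1,962): 20% coinsurance on €1,962 = €392.40. Cost to patient: €392.40. OOP to date €2,531.80. Plan pays €1,962 − €392.40 = €1,569.60.
Claim 3 (€904): deductible already satisfied, so patient's share is 20% × €904 = €180.80. Patient pays €180.80; OOP now €2,712.60. Plan pays €904 − €180.80 = €723.20.
Claim 4 (€5,675): deductible already satisfied, so patient's share is 20% × €5,675 = €1,135. Adding that to €2,712.60 gives €3,847.60, past the €3,300 cap; patient pays only €3,300 − €2,712.60 = €587.40. Insurer: €5,675 − €587.40 = €5,087.60.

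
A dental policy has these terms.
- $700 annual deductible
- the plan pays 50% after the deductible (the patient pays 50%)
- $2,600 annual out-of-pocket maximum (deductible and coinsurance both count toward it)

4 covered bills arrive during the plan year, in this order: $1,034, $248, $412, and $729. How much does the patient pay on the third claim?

#1 ($1,034): $700 to deductible, leaving $334; coinsurance $334 × 50% = $167. Patient owes $867 (running OOP $867).
#2 ($248): deductible met; 50% of $248 = $124. Patient pays $124; OOP now $991.
#3 ($412): deductible already satisfied, so patient's share is 50% × $412 = $206. Patient pays $206; OOP now $1,197.

$206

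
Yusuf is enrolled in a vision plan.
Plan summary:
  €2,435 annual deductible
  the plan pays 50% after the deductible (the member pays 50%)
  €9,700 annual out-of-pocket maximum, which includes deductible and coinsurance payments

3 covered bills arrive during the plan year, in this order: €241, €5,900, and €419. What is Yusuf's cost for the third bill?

#1 (€241): fully absorbed by the deductible. Member pays €241; OOP now €241.
#2 (€5,900): €2,194 finishes the deductible; €3,706 goes to coinsurance; 50% of €3,706 = €1,853. Member pays €4,047; OOP now €4,288.
#3 (€419): deductible met; 50% of €419 = €209.50. Member pays €209.50; OOP now €4,497.50.

€209.50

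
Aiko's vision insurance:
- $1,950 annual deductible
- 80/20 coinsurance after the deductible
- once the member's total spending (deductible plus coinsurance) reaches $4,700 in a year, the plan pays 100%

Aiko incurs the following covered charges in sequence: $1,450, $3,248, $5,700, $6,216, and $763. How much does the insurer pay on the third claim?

$4,560

Claim 1 — $1,450: fully absorbed by the deductible. Member owes $1,450 (running OOP $1,450). Plan pays $1,450 − $1,450 = $0.
Claim 2 — $3,248: $500 finishes the deductible; $2,748 goes to coinsurance; member's 20% is $549.60. Member owes $1,049.60 (running OOP $2,499.60). Insurer: $3,248 − $1,049.60 = $2,198.40.
Claim 3 — $5,700: deductible met; 20% of $5,700 = $1,140. Member owes $1,140 (running OOP $3,639.60). Insurer: $5,700 − $1,140 = $4,560.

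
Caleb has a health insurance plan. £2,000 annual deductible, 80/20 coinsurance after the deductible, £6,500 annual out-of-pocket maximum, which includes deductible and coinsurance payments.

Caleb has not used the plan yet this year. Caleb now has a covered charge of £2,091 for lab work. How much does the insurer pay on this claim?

The full £2,000 deductible is still open; £2,000 of this bill applies to it.
The remaining £91 (= £2,091 − £2,000) moves to coinsurance.
20% of £91 = £18.20 falls to the patient.
So the patient owes £2,000 + £18.20 = £2,018.20 before any cap.
Total out-of-pocket so far would be £0 + £2,018.20 = £2,018.20, below the £6,500 cap — no reduction.
The insurer covers the remainder: £2,091 − £2,018.20 = £72.80.

£72.80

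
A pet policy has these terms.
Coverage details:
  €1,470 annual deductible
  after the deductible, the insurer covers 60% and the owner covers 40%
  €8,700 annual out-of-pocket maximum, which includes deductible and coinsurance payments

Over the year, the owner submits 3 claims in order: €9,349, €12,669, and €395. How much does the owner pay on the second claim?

Claim 1 (€9,349): €1,470 to deductible, leaving €7,879; owner's 40% is €3,151.60. Owner pays €4,621.60; OOP now €4,621.60.
Claim 2 (€12,669): deductible met; 40% of €12,669 = €5,067.60. OOP would hit €9,689.20 > €8,700, so the cap limits the owner to €8,700 − €4,621.60 = €4,078.40.

€4,078.40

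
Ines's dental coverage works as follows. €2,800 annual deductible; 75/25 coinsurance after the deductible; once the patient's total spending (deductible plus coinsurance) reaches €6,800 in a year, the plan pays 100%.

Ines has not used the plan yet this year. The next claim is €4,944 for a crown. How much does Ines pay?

Nothing has been paid toward the €2,800 deductible, so the first €2,800 of this charge is applied there.
That leaves €4,944 − €2,800 = €2,144 for coinsurance.
Coinsurance: €2,144 × 25% = €536.
That puts the patient's cost at €2,800 + €536 = €3,336 before any cap.
Total out-of-pocket so far would be €0 + €3,336 = €3,336, below the €6,800 cap — no reduction.

€3,336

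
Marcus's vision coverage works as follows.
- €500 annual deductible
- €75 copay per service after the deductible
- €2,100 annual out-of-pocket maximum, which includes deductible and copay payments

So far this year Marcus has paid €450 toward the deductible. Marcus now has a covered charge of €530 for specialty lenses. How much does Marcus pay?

€125

Remaining deductible: €500 − €450 = €50.
That leaves €530 − €50 = €480 for the copay.
Copay on this service: €75.
So the member owes €50 + €75 = €125 before any cap.
Total out-of-pocket so far would be €450 + €125 = €575, below the €2,100 cap — no reduction.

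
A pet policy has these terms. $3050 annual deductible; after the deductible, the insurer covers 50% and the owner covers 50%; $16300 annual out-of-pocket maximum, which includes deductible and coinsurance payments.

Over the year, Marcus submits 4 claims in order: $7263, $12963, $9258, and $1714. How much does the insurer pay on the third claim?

$4629

Claim 1 ($7263): $3050 finishes the deductible; $4213 goes to coinsurance; 50% of $4213 = $2106.50. Owner owes $5156.50 (running OOP $5156.50). Insurer: $7263 − $5156.50 = $2106.50.
Claim 2 ($12963): deductible met; 50% of $12963 = $6481.50. Owner pays $6481.50; OOP now $11638. Insurer: $12963 − $6481.50 = $6481.50.
Claim 3 ($9258): deductible met; 50% of $9258 = $4629. Owner pays $4629; OOP now $16267. Plan pays $9258 − $4629 = $4629.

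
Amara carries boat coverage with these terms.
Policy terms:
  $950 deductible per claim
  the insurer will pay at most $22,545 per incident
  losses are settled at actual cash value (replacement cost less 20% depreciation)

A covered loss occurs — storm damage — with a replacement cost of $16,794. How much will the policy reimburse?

$12,485.20

At 20% depreciation, ACV = $16,794 − $3,358.80 = $13,435.20.
Less the $950 deductible: $13,435.20 − $950 = $12,485.20.
$12,485.20 is within the $22,545 limit, so the insurer pays $12,485.20.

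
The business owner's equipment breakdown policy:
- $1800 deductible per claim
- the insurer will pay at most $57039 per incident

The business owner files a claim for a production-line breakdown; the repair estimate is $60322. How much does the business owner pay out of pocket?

Subtract the deductible: $60322 − $1800 = $58522.
The $57039 per-incident cap binds; insurer pays $57039.
The business owner bears the rest of the original loss: $60322 − $57039 = $3283.

$3283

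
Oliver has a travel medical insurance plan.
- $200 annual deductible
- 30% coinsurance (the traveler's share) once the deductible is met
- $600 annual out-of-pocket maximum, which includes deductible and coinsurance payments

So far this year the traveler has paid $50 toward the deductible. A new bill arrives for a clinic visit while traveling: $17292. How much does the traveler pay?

$50 of the $200 deductible is already met, leaving $150.
That leaves $17292 − $150 = $17142 for coinsurance.
Coinsurance: $17142 × 30% = $5142.60.
Traveler responsibility before any cap: $150 + $5142.60 = $5292.60.
That would bring total out-of-pocket to $5342.60, past the $600 cap. The traveler is capped at $600 − $50 = $550 on this claim.

$550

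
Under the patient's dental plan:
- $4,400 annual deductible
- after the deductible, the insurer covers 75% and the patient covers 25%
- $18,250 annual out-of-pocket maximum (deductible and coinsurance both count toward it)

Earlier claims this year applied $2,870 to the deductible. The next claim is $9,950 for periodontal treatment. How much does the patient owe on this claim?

Remaining deductible: $4,400 − $2,870 = $1,530.
The remaining $8,420 (= $9,950 − $1,530) moves to coinsurance.
Coinsurance: $8,420 × 25% = $2,105.
Patient responsibility before any cap: $1,530 + $2,105 = $3,635.
Total out-of-pocket so far would be $2,870 + $3,635 = $6,505, below the $18,250 cap — no reduction.

$3,635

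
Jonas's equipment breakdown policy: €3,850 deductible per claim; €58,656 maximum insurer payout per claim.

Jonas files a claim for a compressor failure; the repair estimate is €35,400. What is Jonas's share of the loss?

€3,850

Subtract the deductible: €35,400 − €3,850 = €31,550.
€31,550 is within the €58,656 limit, so the insurer pays €31,550.
Business owner's share is the uncovered remainder: €35,400 − €31,550 = €3,850.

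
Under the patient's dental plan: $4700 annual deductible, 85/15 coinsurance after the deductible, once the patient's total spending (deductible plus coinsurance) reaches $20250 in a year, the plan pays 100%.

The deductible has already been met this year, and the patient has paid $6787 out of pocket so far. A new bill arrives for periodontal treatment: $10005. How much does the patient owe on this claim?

With the deductible met, the entire $10005 is subject to coinsurance.
Patient's 15% share of $10005 is $1500.75.
Total out-of-pocket so far would be $6787 + $1500.75 = $8287.75, below the $20250 cap — no reduction.

$1500.75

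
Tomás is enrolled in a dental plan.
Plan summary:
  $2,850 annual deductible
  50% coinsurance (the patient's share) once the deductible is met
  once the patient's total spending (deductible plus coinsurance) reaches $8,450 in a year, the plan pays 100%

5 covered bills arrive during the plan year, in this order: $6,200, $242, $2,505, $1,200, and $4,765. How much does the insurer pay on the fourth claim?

Claim 1 — $6,200: $2,850 finishes the deductible; $3,350 goes to coinsurance; patient's 50% is $1,675. Patient owes $4,525 (running OOP $4,525). Plan pays $6,200 − $4,525 = $1,675.
Claim 2 — $242: deductible already satisfied, so patient's share is 50% × $242 = $121. Patient pays $121; OOP now $4,646. Insurer: $242 − $121 = $121.
Claim 3 — $2,505: deductible met; 50% of $2,505 = $1,252.50. Cost to patient: $1,252.50. OOP to date $5,898.50. Insurer: $2,505 − $1,252.50 = $1,252.50.
Claim 4 — $1,200: 50% coinsurance on $1,200 = $600. Cost to patient: $600. OOP to date $6,498.50. Plan pays $1,200 − $600 = $600.

$600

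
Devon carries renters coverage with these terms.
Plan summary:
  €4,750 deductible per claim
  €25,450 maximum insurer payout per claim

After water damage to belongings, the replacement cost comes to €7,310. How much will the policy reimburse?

Less the €4,750 deductible: €7,310 − €4,750 = €2,560.
That's under the €25,450 cap, so the insurer reimburses the full €2,560.

€2,560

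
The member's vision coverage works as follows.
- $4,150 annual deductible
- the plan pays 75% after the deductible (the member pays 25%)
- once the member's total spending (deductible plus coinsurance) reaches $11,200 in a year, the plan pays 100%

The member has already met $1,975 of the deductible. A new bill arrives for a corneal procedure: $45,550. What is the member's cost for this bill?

$9,225

Deductible still to meet: $4,150 − $1,975 = $2,175.
That leaves $45,550 − $2,175 = $43,375 for coinsurance.
Member's 25% share of $43,375 is $10,843.75.
That puts the member's cost at $2,175 + $10,843.75 = $13,018.75 before any cap.
That would bring total out-of-pocket to $14,993.75, past the $11,200 cap. The member is capped at $11,200 − $1,975 = $9,225 on this claim.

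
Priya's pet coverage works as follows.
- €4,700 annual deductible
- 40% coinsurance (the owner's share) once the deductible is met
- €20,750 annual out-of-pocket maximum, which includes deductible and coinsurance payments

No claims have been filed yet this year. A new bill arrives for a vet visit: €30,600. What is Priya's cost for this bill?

€15,060

The full €4,700 deductible is still open; €4,700 of this bill applies to it.
That leaves €30,600 − €4,700 = €25,900 for coinsurance.
Owner's 40% share of €25,900 is €10,360.
That puts the owner's cost at €4,700 + €10,360 = €15,060 before any cap.
Year-to-date out-of-pocket becomes €0 + €15,060 = €15,060, still under the €20,750 maximum, so no cap applies.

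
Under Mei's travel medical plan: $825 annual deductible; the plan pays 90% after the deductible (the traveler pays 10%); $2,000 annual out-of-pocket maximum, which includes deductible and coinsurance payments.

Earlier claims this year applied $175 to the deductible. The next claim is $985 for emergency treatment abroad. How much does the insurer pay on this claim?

$301.50

Deductible still to meet: $825 − $175 = $650.
That leaves $985 − $650 = $335 for coinsurance.
Traveler's 10% share of $335 is $33.50.
That puts the traveler's cost at $650 + $33.50 = $683.50 before any cap.
Year-to-date out-of-pocket becomes $175 + $683.50 = $858.50, still under the $2,000 maximum, so no cap applies.
Insurer pays the balance: $985 − $683.50 = $301.50.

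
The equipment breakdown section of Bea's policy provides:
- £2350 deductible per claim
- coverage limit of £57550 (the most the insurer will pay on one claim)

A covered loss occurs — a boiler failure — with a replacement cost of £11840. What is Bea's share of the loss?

£2350

After the deductible, £11840 − £2350 = £9490 remains.
£9490 ≤ £57550, so the limit doesn't bind; insurer pays £9490.
The business owner bears the rest of the original loss: £11840 − £9490 = £2350.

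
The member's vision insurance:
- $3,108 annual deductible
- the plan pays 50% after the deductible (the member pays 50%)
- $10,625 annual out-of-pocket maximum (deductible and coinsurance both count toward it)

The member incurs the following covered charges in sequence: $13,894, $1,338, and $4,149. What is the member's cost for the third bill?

Claim 1 ($13,894): $3,108 finishes the deductible; $10,786 goes to coinsurance; member's 50% is $5,393. Cost to member: $8,501. OOP to date $8,501.
Claim 2 ($1,338): 50% coinsurance on $1,338 = $669. Cost to member: $669. OOP to date $9,170.
Claim 3 ($4,149): 50% coinsurance on $4,149 = $2,074.50. That would push OOP to $11,244.50, over the $10,625 cap, so member pays $10,625 − $9,170 = $1,455.

$1,455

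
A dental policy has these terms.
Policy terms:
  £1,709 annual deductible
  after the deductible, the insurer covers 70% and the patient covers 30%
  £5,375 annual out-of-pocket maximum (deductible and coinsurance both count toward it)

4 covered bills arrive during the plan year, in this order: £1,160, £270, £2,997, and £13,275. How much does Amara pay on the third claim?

#1 (£1,160): all of it applies to the deductible. Patient pays £1,160; OOP now £1,160.
#2 (£270): entire amount goes to the deductible. Cost to patient: £270. OOP to date £1,430.
#3 (£2,997): deductible takes £279, £2,718 remains; coinsurance £2,718 × 30% = £815.40. Patient pays £1,094.40; OOP now £2,524.40.

£1,094.40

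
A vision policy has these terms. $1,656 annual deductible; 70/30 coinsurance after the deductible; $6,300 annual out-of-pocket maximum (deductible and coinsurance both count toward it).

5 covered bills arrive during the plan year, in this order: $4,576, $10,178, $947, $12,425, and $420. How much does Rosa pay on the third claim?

#1 ($4,576): deductible takes $1,656, $2,920 remains; 30% of $2,920 = $876. Member pays $2,532; OOP now $2,532.
#2 ($10,178): deductible already satisfied, so member's share is 30% × $10,178 = $3,053.40. Cost to member: $3,053.40. OOP to date $5,585.40.
#3 ($947): deductible already satisfied, so member's share is 30% × $947 = $284.10. Member pays $284.10; OOP now $5,869.50.

$284.10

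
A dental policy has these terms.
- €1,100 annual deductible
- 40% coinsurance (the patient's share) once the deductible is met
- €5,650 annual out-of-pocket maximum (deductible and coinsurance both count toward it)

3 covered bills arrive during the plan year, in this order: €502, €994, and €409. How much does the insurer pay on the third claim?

€245.40

Claim 1 (€502): entire amount goes to the deductible. Patient pays €502; OOP now €502. Plan pays €502 − €502 = €0.
Claim 2 (€994): €598 to deductible, leaving €396; 40% of €396 = €158.40. Cost to patient: €756.40. OOP to date €1,258.40. Insurer: €994 − €756.40 = €237.60.
Claim 3 (€409): 40% coinsurance on €409 = €163.60. Patient pays €163.60; OOP now €1,422. Plan pays €409 − €163.60 = €245.40.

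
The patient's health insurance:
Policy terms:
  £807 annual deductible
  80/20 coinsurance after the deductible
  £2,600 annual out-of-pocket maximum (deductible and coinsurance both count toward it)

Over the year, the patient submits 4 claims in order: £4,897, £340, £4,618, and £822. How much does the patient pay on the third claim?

Claim 1 (£4,897): £807 finishes the deductible; £4,090 goes to coinsurance; patient's 20% is £818. Patient pays £1,625; OOP now £1,625.
Claim 2 (£340): 20% coinsurance on £340 = £68. Patient pays £68; OOP now £1,693.
Claim 3 (£4,618): deductible met; 20% of £4,618 = £923.60. Adding that to £1,693 gives £2,616.60, past the £2,600 cap; patient pays only £2,600 − £1,693 = £907.

£907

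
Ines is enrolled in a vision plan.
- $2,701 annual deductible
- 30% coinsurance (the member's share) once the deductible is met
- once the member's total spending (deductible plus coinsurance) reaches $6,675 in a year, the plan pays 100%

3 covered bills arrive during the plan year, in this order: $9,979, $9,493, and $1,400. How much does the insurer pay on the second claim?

$7,702.40

Claim 1 — $9,979: deductible takes $2,701, $7,278 remains; coinsurance $7,278 × 30% = $2,183.40. Cost to member: $4,884.40. OOP to date $4,884.40. Plan pays $9,979 − $4,884.40 = $5,094.60.
Claim 2 — $9,493: 30% coinsurance on $9,493 = $2,847.90. Adding that to $4,884.40 gives $7,732.30, past the $6,675 cap; member pays only $6,675 − $4,884.40 = $1,790.60. Insurer: $9,493 − $1,790.60 = $7,702.40.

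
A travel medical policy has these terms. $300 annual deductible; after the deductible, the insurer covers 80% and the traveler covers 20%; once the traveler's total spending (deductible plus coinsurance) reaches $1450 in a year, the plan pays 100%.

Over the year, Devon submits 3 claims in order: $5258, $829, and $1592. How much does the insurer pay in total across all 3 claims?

$6229

#1 ($5258): $300 finishes the deductible; $4958 goes to coinsurance; traveler's 20% is $991.60. Traveler owes $1291.60 (running OOP $1291.60). Insurer: $5258 − $1291.60 = $3966.40.
#2 ($829): deductible met; 20% of $829 = $165.80. OOP would hit $1457.40 > $1450, so the cap limits the traveler to $1450 − $1291.60 = $158.40. Plan pays $829 − $158.40 = $670.60.
#3 ($1592): deductible met; 20% of $1592 = $318.40. OOP would hit $1768.40 > $1450, so the cap limits the traveler to $1450 − $1450 = $0. Plan pays $1592 − $0 = $1592.
Insurer total: $3966.40 + $670.60 + $1592 = $6229.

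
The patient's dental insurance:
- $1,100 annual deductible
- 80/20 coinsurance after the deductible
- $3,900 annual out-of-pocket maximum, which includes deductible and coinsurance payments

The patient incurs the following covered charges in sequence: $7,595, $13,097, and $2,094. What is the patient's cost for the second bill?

$1,501

Claim 1 ($7,595): deductible takes $1,100, $6,495 remains; coinsurance $6,495 × 20% = $1,299. Cost to patient: $2,399. OOP to date $2,399.
Claim 2 ($13,097): 20% coinsurance on $13,097 = $2,619.40. That would push OOP to $5,018.40, over the $3,900 cap, so patient pays $3,900 − $2,399 = $1,501.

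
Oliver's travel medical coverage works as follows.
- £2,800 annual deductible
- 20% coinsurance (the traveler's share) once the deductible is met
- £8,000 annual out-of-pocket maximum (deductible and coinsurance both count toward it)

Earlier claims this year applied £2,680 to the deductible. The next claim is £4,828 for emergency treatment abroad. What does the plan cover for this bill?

Deductible still to meet: £2,800 − £2,680 = £120.
That leaves £4,828 − £120 = £4,708 for coinsurance.
Coinsurance: £4,708 × 20% = £941.60.
Traveler responsibility before any cap: £120 + £941.60 = £1,061.60.
Cumulative spending £2,680 + £1,061.60 = £3,741.60 stays under the £8,000 maximum.
The plan picks up £4,828 − £1,061.60 = £3,766.40.

£3,766.40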